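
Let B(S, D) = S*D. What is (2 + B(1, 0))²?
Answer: 4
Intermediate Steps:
B(S, D) = D*S
(2 + B(1, 0))² = (2 + 0*1)² = (2 + 0)² = 2² = 4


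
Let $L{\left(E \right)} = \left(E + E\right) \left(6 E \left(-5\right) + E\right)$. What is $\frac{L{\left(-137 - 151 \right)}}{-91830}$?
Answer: $\frac{801792}{15305} \approx 52.388$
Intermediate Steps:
$L{\left(E \right)} = - 58 E^{2}$ ($L{\left(E \right)} = 2 E \left(- 30 E + E\right) = 2 E \left(- 29 E\right) = - 58 E^{2}$)
$\frac{L{\left(-137 - 151 \right)}}{-91830} = \frac{\left(-58\right) \left(-137 - 151\right)^{2}}{-91830} = - 58 \left(-288\right)^{2} \left(- \frac{1}{91830}\right) = \left(-58\right) 82944 \left(- \frac{1}{91830}\right) = \left(-4810752\right) \left(- \frac{1}{91830}\right) = \frac{801792}{15305}$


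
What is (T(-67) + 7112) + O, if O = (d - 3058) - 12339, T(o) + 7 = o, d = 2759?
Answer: -5600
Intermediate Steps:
T(o) = -7 + o
O = -12638 (O = (2759 - 3058) - 12339 = -299 - 12339 = -12638)
(T(-67) + 7112) + O = ((-7 - 67) + 7112) - 12638 = (-74 + 7112) - 12638 = 7038 - 12638 = -5600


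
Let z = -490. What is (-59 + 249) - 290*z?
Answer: 142290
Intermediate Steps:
(-59 + 249) - 290*z = (-59 + 249) - 290*(-490) = 190 + 142100 = 142290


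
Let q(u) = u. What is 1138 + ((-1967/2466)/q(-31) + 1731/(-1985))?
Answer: 172557739249/151745310 ≈ 1137.2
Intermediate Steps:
1138 + ((-1967/2466)/q(-31) + 1731/(-1985)) = 1138 + (-1967/2466/(-31) + 1731/(-1985)) = 1138 + (-1967*1/2466*(-1/31) + 1731*(-1/1985)) = 1138 + (-1967/2466*(-1/31) - 1731/1985) = 1138 + (1967/76446 - 1731/1985) = 1138 - 128423531/151745310 = 172557739249/151745310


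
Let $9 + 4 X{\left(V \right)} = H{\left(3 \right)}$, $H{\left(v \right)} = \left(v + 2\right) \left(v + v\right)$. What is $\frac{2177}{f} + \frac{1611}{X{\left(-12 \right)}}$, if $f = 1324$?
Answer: $\frac{2859191}{9268} \approx 308.5$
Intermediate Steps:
$H{\left(v \right)} = 2 v \left(2 + v\right)$ ($H{\left(v \right)} = \left(2 + v\right) 2 v = 2 v \left(2 + v\right)$)
$X{\left(V \right)} = \frac{21}{4}$ ($X{\left(V \right)} = - \frac{9}{4} + \frac{2 \cdot 3 \left(2 + 3\right)}{4} = - \frac{9}{4} + \frac{2 \cdot 3 \cdot 5}{4} = - \frac{9}{4} + \frac{1}{4} \cdot 30 = - \frac{9}{4} + \frac{15}{2} = \frac{21}{4}$)
$\frac{2177}{f} + \frac{1611}{X{\left(-12 \right)}} = \frac{2177}{1324} + \frac{1611}{\frac{21}{4}} = 2177 \cdot \frac{1}{1324} + 1611 \cdot \frac{4}{21} = \frac{2177}{1324} + \frac{2148}{7} = \frac{2859191}{9268}$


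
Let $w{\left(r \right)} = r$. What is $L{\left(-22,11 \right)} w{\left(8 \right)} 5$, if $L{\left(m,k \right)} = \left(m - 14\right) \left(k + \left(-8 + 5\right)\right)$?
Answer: $-11520$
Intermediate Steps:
$L{\left(m,k \right)} = \left(-14 + m\right) \left(-3 + k\right)$ ($L{\left(m,k \right)} = \left(-14 + m\right) \left(k - 3\right) = \left(-14 + m\right) \left(-3 + k\right)$)
$L{\left(-22,11 \right)} w{\left(8 \right)} 5 = \left(42 - 154 - -66 + 11 \left(-22\right)\right) 8 \cdot 5 = \left(42 - 154 + 66 - 242\right) 40 = \left(-288\right) 40 = -11520$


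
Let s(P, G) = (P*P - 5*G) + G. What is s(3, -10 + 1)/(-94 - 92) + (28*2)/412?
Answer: -677/6386 ≈ -0.10601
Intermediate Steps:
s(P, G) = P**2 - 4*G (s(P, G) = (P**2 - 5*G) + G = P**2 - 4*G)
s(3, -10 + 1)/(-94 - 92) + (28*2)/412 = (3**2 - 4*(-10 + 1))/(-94 - 92) + (28*2)/412 = (9 - 4*(-9))/(-186) + 56*(1/412) = (9 + 36)*(-1/186) + 14/103 = 45*(-1/186) + 14/103 = -15/62 + 14/103 = -677/6386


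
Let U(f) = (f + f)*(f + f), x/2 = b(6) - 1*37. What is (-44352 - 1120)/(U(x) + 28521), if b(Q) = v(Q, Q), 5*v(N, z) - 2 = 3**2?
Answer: -162400/171063 ≈ -0.94936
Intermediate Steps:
v(N, z) = 11/5 (v(N, z) = 2/5 + (1/5)*3**2 = 2/5 + (1/5)*9 = 2/5 + 9/5 = 11/5)
b(Q) = 11/5
x = -348/5 (x = 2*(11/5 - 1*37) = 2*(11/5 - 37) = 2*(-174/5) = -348/5 ≈ -69.600)
U(f) = 4*f**2 (U(f) = (2*f)*(2*f) = 4*f**2)
(-44352 - 1120)/(U(x) + 28521) = (-44352 - 1120)/(4*(-348/5)**2 + 28521) = -45472/(4*(121104/25) + 28521) = -45472/(484416/25 + 28521) = -45472/1197441/25 = -45472*25/1197441 = -162400/171063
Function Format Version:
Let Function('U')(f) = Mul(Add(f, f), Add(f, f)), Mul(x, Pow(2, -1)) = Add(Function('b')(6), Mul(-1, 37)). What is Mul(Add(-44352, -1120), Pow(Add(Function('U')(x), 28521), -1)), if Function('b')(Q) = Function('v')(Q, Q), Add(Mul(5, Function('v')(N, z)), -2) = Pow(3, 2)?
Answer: Rational(-162400, 171063) ≈ -0.94936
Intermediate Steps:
Function('v')(N, z) = Rational(11, 5) (Function('v')(N, z) = Add(Rational(2, 5), Mul(Rational(1, 5), Pow(3, 2))) = Add(Rational(2, 5), Mul(Rational(1, 5), 9)) = Add(Rational(2, 5), Rational(9, 5)) = Rational(11, 5))
Function('b')(Q) = Rational(11, 5)
x = Rational(-348, 5) (x = Mul(2, Add(Rational(11, 5), Mul(-1, 37))) = Mul(2, Add(Rational(11, 5), -37)) = Mul(2, Rational(-174, 5)) = Rational(-348, 5) ≈ -69.600)
Function('U')(f) = Mul(4, Pow(f, 2)) (Function('U')(f) = Mul(Mul(2, f), Mul(2, f)) = Mul(4, Pow(f, 2)))
Mul(Add(-44352, -1120), Pow(Add(Function('U')(x), 28521), -1)) = Mul(Add(-44352, -1120), Pow(Add(Mul(4, Pow(Rational(-348, 5), 2)), 28521), -1)) = Mul(-45472, Pow(Add(Mul(4, Rational(121104, 25)), 28521), -1)) = Mul(-45472, Pow(Add(Rational(484416, 25), 28521), -1)) = Mul(-45472, Pow(Rational(1197441, 25), -1)) = Mul(-45472, Rational(25, 1197441)) = Rational(-162400, 171063)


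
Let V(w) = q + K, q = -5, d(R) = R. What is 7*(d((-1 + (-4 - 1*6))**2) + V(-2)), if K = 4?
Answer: 840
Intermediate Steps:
V(w) = -1 (V(w) = -5 + 4 = -1)
7*(d((-1 + (-4 - 1*6))**2) + V(-2)) = 7*((-1 + (-4 - 1*6))**2 - 1) = 7*((-1 + (-4 - 6))**2 - 1) = 7*((-1 - 10)**2 - 1) = 7*((-11)**2 - 1) = 7*(121 - 1) = 7*120 = 840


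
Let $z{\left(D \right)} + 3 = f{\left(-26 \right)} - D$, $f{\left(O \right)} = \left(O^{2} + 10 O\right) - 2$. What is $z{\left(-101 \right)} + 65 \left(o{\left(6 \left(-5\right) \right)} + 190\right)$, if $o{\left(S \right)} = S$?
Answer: $10912$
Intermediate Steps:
$f{\left(O \right)} = -2 + O^{2} + 10 O$
$z{\left(D \right)} = 411 - D$ ($z{\left(D \right)} = -3 - \left(-414 + D\right) = 411 - D$)
$z{\left(-101 \right)} + 65 \left(o{\left(6 \left(-5\right) \right)} + 190\right) = \left(411 - -101\right) + 65 \left(6 \left(-5\right) + 190\right) = \left(411 + 101\right) + 65 \left(-30 + 190\right) = 512 + 65 \cdot 160 = 512 + 10400 = 10912$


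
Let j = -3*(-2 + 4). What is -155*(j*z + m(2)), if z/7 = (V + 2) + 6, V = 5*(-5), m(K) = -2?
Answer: -110360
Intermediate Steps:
j = -6 (j = -3*2 = -6)
V = -25
z = -119 (z = 7*((-25 + 2) + 6) = 7*(-23 + 6) = 7*(-17) = -119)
-155*(j*z + m(2)) = -155*(-6*(-119) - 2) = -155*(714 - 2) = -155*712 = -110360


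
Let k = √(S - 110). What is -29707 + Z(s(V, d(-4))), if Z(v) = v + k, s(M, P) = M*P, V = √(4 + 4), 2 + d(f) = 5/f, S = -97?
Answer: -29707 - 13*√2/2 + 3*I*√23 ≈ -29716.0 + 14.387*I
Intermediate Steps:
d(f) = -2 + 5/f
V = 2*√2 (V = √8 = 2*√2 ≈ 2.8284)
k = 3*I*√23 (k = √(-97 - 110) = √(-207) = 3*I*√23 ≈ 14.387*I)
Z(v) = v + 3*I*√23
-29707 + Z(s(V, d(-4))) = -29707 + ((2*√2)*(-2 + 5/(-4)) + 3*I*√23) = -29707 + ((2*√2)*(-2 + 5*(-¼)) + 3*I*√23) = -29707 + ((2*√2)*(-2 - 5/4) + 3*I*√23) = -29707 + ((2*√2)*(-13/4) + 3*I*√23) = -29707 + (-13*√2/2 + 3*I*√23) = -29707 - 13*√2/2 + 3*I*√23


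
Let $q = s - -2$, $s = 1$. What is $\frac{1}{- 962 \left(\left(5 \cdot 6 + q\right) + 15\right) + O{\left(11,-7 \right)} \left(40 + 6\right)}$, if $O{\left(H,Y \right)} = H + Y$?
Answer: $- \frac{1}{45992} \approx -2.1743 \cdot 10^{-5}$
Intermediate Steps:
$q = 3$ ($q = 1 - -2 = 1 + 2 = 3$)
$\frac{1}{- 962 \left(\left(5 \cdot 6 + q\right) + 15\right) + O{\left(11,-7 \right)} \left(40 + 6\right)} = \frac{1}{- 962 \left(\left(5 \cdot 6 + 3\right) + 15\right) + \left(11 - 7\right) \left(40 + 6\right)} = \frac{1}{- 962 \left(\left(30 + 3\right) + 15\right) + 4 \cdot 46} = \frac{1}{- 962 \left(33 + 15\right) + 184} = \frac{1}{\left(-962\right) 48 + 184} = \frac{1}{-46176 + 184} = \frac{1}{-45992} = - \frac{1}{45992}$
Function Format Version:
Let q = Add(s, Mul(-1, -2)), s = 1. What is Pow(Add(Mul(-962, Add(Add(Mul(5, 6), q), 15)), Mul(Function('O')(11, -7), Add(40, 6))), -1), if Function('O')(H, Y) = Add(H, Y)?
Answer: Rational(-1, 45992) ≈ -2.1743e-5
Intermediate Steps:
q = 3 (q = Add(1, Mul(-1, -2)) = Add(1, 2) = 3)
Pow(Add(Mul(-962, Add(Add(Mul(5, 6), q), 15)), Mul(Function('O')(11, -7), Add(40, 6))), -1) = Pow(Add(Mul(-962, Add(Add(Mul(5, 6), 3), 15)), Mul(Add(11, -7), Add(40, 6))), -1) = Pow(Add(Mul(-962, Add(Add(30, 3), 15)), Mul(4, 46)), -1) = Pow(Add(Mul(-962, Add(33, 15)), 184), -1) = Pow(Add(Mul(-962, 48), 184), -1) = Pow(Add(-46176, 184), -1) = Pow(-45992, -1) = Rational(-1, 45992)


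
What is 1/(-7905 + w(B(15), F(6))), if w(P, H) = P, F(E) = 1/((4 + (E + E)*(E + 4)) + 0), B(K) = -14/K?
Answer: -15/118589 ≈ -0.00012649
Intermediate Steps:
F(E) = 1/(4 + 2*E*(4 + E)) (F(E) = 1/((4 + (2*E)*(4 + E)) + 0) = 1/((4 + 2*E*(4 + E)) + 0) = 1/(4 + 2*E*(4 + E)))
1/(-7905 + w(B(15), F(6))) = 1/(-7905 - 14/15) = 1/(-118589/15) = -15/118589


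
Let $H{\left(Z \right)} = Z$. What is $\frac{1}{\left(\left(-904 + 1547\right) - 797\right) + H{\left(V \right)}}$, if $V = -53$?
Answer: $- \frac{1}{207} \approx -0.0048309$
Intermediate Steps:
$\frac{1}{\left(\left(-904 + 1547\right) - 797\right) + H{\left(V \right)}} = \frac{1}{\left(\left(-904 + 1547\right) - 797\right) - 53} = \frac{1}{\left(643 - 797\right) - 53} = \frac{1}{-154 - 53} = \frac{1}{-207} = - \frac{1}{207}$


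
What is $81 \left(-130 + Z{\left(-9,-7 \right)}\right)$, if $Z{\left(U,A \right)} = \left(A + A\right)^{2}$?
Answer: $5346$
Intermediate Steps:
$Z{\left(U,A \right)} = 4 A^{2}$ ($Z{\left(U,A \right)} = \left(2 A\right)^{2} = 4 A^{2}$)
$81 \left(-130 + Z{\left(-9,-7 \right)}\right) = 81 \left(-130 + 4 \left(-7\right)^{2}\right) = 81 \left(-130 + 4 \cdot 49\right) = 81 \left(-130 + 196\right) = 81 \cdot 66 = 5346$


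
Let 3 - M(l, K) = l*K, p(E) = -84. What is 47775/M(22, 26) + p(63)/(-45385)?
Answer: -2168220579/25824065 ≈ -83.961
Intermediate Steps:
M(l, K) = 3 - K*l (M(l, K) = 3 - l*K = 3 - K*l)
47775/M(22, 26) + p(63)/(-45385) = 47775/(3 - 1*26*22) - 84/(-45385) = 47775/(3 - 572) - 84*(-1/45385) = 47775/(-569) + 84/45385 = 47775*(-1/569) + 84/45385 = -47775/569 + 84/45385 = -2168220579/25824065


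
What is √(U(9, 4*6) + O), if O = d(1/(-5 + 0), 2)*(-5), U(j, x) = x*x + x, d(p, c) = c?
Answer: √590 ≈ 24.290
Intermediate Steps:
U(j, x) = x + x² (U(j, x) = x² + x = x + x²)
O = -10 (O = 2*(-5) = -10)
√(U(9, 4*6) + O) = √((4*6)*(1 + 4*6) - 10) = √(24*(1 + 24) - 10) = √(24*25 - 10) = √(600 - 10) = √590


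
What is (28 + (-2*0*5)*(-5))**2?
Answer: 784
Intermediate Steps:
(28 + (-2*0*5)*(-5))**2 = (28 + (0*5)*(-5))**2 = (28 + 0*(-5))**2 = (28 + 0)**2 = 28**2 = 784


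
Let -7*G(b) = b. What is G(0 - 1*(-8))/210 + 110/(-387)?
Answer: -27466/94815 ≈ -0.28968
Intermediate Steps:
G(b) = -b/7
G(0 - 1*(-8))/210 + 110/(-387) = -(0 - 1*(-8))/7/210 + 110/(-387) = -(0 + 8)/7*(1/210) + 110*(-1/387) = -1/7*8*(1/210) - 110/387 = -8/7*1/210 - 110/387 = -4/735 - 110/387 = -27466/94815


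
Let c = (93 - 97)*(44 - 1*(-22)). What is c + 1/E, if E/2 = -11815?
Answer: -6238321/23630 ≈ -264.00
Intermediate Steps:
E = -23630 (E = 2*(-11815) = -23630)
c = -264 (c = -4*(44 + 22) = -4*66 = -264)
c + 1/E = -264 + 1/(-23630) = -264 - 1/23630 = -6238321/23630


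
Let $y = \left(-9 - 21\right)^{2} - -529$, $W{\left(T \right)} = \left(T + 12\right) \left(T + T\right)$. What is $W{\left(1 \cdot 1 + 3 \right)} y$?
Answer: $182912$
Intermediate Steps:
$W{\left(T \right)} = 2 T \left(12 + T\right)$ ($W{\left(T \right)} = \left(12 + T\right) 2 T = 2 T \left(12 + T\right)$)
$y = 1429$ ($y = \left(-30\right)^{2} + 529 = 900 + 529 = 1429$)
$W{\left(1 \cdot 1 + 3 \right)} y = 2 \left(1 \cdot 1 + 3\right) \left(12 + \left(1 \cdot 1 + 3\right)\right) 1429 = 2 \left(1 + 3\right) \left(12 + \left(1 + 3\right)\right) 1429 = 2 \cdot 4 \left(12 + 4\right) 1429 = 2 \cdot 4 \cdot 16 \cdot 1429 = 128 \cdot 1429 = 182912$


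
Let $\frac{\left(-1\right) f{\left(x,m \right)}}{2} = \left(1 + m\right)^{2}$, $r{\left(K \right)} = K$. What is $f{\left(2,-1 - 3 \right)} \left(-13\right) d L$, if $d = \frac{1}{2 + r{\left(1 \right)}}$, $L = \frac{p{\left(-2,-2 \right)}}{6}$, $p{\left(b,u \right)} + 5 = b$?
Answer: $-91$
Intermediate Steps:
$p{\left(b,u \right)} = -5 + b$
$f{\left(x,m \right)} = - 2 \left(1 + m\right)^{2}$
$L = - \frac{7}{6}$ ($L = \frac{-5 - 2}{6} = \left(-7\right) \frac{1}{6} = - \frac{7}{6} \approx -1.1667$)
$d = \frac{1}{3}$ ($d = \frac{1}{2 + 1} = \frac{1}{3} \approx 0.33333$)
$f{\left(2,-1 - 3 \right)} \left(-13\right) d L = - 2 \left(1 - 4\right)^{2} \left(-13\right) \frac{1}{3} \left(- \frac{7}{6}\right) = - 2 \left(1 - 4\right)^{2} \left(-13\right) \left(- \frac{7}{18}\right) = - 2 \left(-3\right)^{2} \left(-13\right) \left(- \frac{7}{18}\right) = \left(-2\right) 9 \left(-13\right) \left(- \frac{7}{18}\right) = \left(-18\right) \left(-13\right) \left(- \frac{7}{18}\right) = 234 \left(- \frac{7}{18}\right) = -91$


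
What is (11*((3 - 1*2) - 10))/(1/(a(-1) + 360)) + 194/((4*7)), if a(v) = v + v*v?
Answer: -498863/14 ≈ -35633.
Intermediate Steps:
a(v) = v + v²
(11*((3 - 1*2) - 10))/(1/(a(-1) + 360)) + 194/((4*7)) = (11*((3 - 1*2) - 10))/(1/(-(1 - 1) + 360)) + 194/((4*7)) = (11*((3 - 2) - 10))/(1/(-1*0 + 360)) + 194/28 = (11*(1 - 10))/(1/(0 + 360)) + 194*(1/28) = (11*(-9))/(1/360) + 97/14 = -99/1/360 + 97/14 = -99*360 + 97/14 = -35640 + 97/14 = -498863/14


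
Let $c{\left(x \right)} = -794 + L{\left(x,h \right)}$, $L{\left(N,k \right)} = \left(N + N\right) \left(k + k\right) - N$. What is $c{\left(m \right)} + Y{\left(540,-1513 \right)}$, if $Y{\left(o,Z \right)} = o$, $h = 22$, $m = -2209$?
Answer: $-192437$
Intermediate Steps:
$L{\left(N,k \right)} = - N + 4 N k$ ($L{\left(N,k \right)} = 2 N 2 k - N = 4 N k - N = - N + 4 N k$)
$c{\left(x \right)} = -794 + 87 x$ ($c{\left(x \right)} = -794 + x \left(-1 + 4 \cdot 22\right) = -794 + x \left(-1 + 88\right) = -794 + x 87 = -794 + 87 x$)
$c{\left(m \right)} + Y{\left(540,-1513 \right)} = \left(-794 + 87 \left(-2209\right)\right) + 540 = \left(-794 - 192183\right) + 540 = -192977 + 540 = -192437$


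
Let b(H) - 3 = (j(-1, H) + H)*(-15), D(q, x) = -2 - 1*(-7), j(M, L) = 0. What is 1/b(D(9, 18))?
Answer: -1/72 ≈ -0.013889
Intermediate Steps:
D(q, x) = 5 (D(q, x) = -2 + 7 = 5)
b(H) = 3 - 15*H (b(H) = 3 + (0 + H)*(-15) = 3 + H*(-15) = 3 - 15*H)
1/b(D(9, 18)) = 1/(3 - 15*5) = 1/(3 - 75) = 1/(-72) = -1/72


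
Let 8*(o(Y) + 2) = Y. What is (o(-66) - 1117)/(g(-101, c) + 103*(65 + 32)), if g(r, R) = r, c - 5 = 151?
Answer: -4509/39560 ≈ -0.11398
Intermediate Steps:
o(Y) = -2 + Y/8
c = 156 (c = 5 + 151 = 156)
(o(-66) - 1117)/(g(-101, c) + 103*(65 + 32)) = ((-2 + (⅛)*(-66)) - 1117)/(-101 + 103*(65 + 32)) = ((-2 - 33/4) - 1117)/(-101 + 103*97) = (-41/4 - 1117)/(-101 + 9991) = -4509/4/9890 = -4509/4*1/9890 = -4509/39560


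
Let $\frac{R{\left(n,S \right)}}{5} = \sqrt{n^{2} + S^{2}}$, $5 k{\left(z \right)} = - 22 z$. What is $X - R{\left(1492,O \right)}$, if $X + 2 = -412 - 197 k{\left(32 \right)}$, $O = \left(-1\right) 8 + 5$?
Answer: $\frac{136618}{5} - 5 \sqrt{2226073} \approx 19864.0$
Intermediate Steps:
$k{\left(z \right)} = - \frac{22 z}{5}$ ($k{\left(z \right)} = \frac{\left(-22\right) z}{5} = - \frac{22 z}{5}$)
$O = -3$ ($O = -8 + 5 = -3$)
$R{\left(n,S \right)} = 5 \sqrt{S^{2} + n^{2}}$ ($R{\left(n,S \right)} = 5 \sqrt{n^{2} + S^{2}} = 5 \sqrt{S^{2} + n^{2}}$)
$X = \frac{136618}{5}$ ($X = -2 - \left(412 + 197 \left(\left(- \frac{22}{5}\right) 32\right)\right) = -2 - - \frac{136628}{5} = -2 + \left(-412 + \frac{138688}{5}\right) = -2 + \frac{136628}{5} = \frac{136618}{5} \approx 27324.0$)
$X - R{\left(1492,O \right)} = \frac{136618}{5} - 5 \sqrt{\left(-3\right)^{2} + 1492^{2}} = \frac{136618}{5} - 5 \sqrt{9 + 2226064} = \frac{136618}{5} - 5 \sqrt{2226073}$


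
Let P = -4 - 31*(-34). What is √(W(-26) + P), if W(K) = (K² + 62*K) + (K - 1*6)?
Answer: √82 ≈ 9.0554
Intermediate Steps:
W(K) = -6 + K² + 63*K (W(K) = (K² + 62*K) + (K - 6) = (K² + 62*K) + (-6 + K) = -6 + K² + 63*K)
P = 1050 (P = -4 + 1054 = 1050)
√(W(-26) + P) = √((-6 + (-26)² + 63*(-26)) + 1050) = √((-6 + 676 - 1638) + 1050) = √(-968 + 1050) = √82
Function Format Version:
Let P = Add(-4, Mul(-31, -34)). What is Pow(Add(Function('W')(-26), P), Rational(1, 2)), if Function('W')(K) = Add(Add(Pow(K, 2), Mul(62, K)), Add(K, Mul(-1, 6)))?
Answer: Pow(82, Rational(1, 2)) ≈ 9.0554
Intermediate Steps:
Function('W')(K) = Add(-6, Pow(K, 2), Mul(63, K)) (Function('W')(K) = Add(Add(Pow(K, 2), Mul(62, K)), Add(K, -6)) = Add(Add(Pow(K, 2), Mul(62, K)), Add(-6, K)) = Add(-6, Pow(K, 2), Mul(63, K)))
P = 1050 (P = Add(-4, 1054) = 1050)
Pow(Add(Function('W')(-26), P), Rational(1, 2)) = Pow(Add(Add(-6, Pow(-26, 2), Mul(63, -26)), 1050), Rational(1, 2)) = Pow(Add(Add(-6, 676, -1638), 1050), Rational(1, 2)) = Pow(Add(-968, 1050), Rational(1, 2)) = Pow(82, Rational(1, 2))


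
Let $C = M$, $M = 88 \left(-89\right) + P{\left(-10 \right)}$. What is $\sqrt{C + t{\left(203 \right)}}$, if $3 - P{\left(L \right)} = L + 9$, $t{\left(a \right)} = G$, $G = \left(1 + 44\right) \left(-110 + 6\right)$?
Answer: $2 i \sqrt{3127} \approx 111.84 i$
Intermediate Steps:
$G = -4680$ ($G = 45 \left(-104\right) = -4680$)
$t{\left(a \right)} = -4680$
$P{\left(L \right)} = -6 - L$ ($P{\left(L \right)} = 3 - \left(L + 9\right) = 3 - \left(9 + L\right) = -6 - L$)
$M = -7828$ ($M = 88 \left(-89\right) - -4 = -7832 + \left(-6 + 10\right) = -7832 + 4 = -7828$)
$C = -7828$
$\sqrt{C + t{\left(203 \right)}} = \sqrt{-7828 - 4680} = \sqrt{-12508} = 2 i \sqrt{3127}$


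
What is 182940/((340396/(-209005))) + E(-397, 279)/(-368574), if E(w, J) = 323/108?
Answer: -380499254883787577/3387450113208 ≈ -1.1233e+5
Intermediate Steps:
E(w, J) = 323/108 (E(w, J) = 323*(1/108) = 323/108)
182940/((340396/(-209005))) + E(-397, 279)/(-368574) = 182940/((340396/(-209005))) + (323/108)/(-368574) = 182940/((340396*(-1/209005))) + (323/108)*(-1/368574) = 182940/(-340396/209005) - 323/39805992 = 182940*(-209005/340396) - 323/39805992 = -9558843675/85099 - 323/39805992 = -380499254883787577/3387450113208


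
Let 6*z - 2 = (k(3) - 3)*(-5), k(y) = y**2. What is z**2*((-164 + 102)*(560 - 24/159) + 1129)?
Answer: -348846092/477 ≈ -7.3133e+5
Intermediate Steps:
z = -14/3 (z = 1/3 + ((3**2 - 3)*(-5))/6 = 1/3 + ((9 - 3)*(-5))/6 = 1/3 + (6*(-5))/6 = 1/3 + (1/6)*(-30) = 1/3 - 5 = -14/3 ≈ -4.6667)
z**2*((-164 + 102)*(560 - 24/159) + 1129) = (-14/3)**2*((-164 + 102)*(560 - 24/159) + 1129) = 196*(-62*(560 - 24*1/159) + 1129)/9 = 196*(-62*(560 - 8/53) + 1129)/9 = 196*(-62*29672/53 + 1129)/9 = 196*(-1839664/53 + 1129)/9 = (196/9)*(-1779827/53) = -348846092/477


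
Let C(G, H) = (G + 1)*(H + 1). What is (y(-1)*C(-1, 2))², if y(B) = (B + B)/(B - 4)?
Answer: 0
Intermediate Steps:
y(B) = 2*B/(-4 + B) (y(B) = (2*B)/(-4 + B) = 2*B/(-4 + B))
C(G, H) = (1 + G)*(1 + H)
(y(-1)*C(-1, 2))² = ((2*(-1)/(-4 - 1))*(1 - 1 + 2 - 1*2))² = ((2*(-1)/(-5))*(1 - 1 + 2 - 2))² = ((2*(-1)*(-⅕))*0)² = ((⅖)*0)² = 0² = 0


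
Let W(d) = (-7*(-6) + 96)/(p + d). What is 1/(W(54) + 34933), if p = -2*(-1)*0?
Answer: 9/314420 ≈ 2.8624e-5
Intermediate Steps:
p = 0 (p = 2*0 = 0)
W(d) = 138/d (W(d) = (-7*(-6) + 96)/(0 + d) = (42 + 96)/d = 138/d)
1/(W(54) + 34933) = 1/(138/54 + 34933) = 1/(138*(1/54) + 34933) = 1/(23/9 + 34933) = 1/(314420/9) = 9/314420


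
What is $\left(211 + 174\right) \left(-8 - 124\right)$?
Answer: $-50820$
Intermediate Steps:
$\left(211 + 174\right) \left(-8 - 124\right) = 385 \left(-132\right) = -50820$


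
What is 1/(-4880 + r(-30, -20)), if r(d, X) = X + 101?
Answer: -1/4799 ≈ -0.00020838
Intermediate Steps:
r(d, X) = 101 + X
1/(-4880 + r(-30, -20)) = 1/(-4880 + (101 - 20)) = 1/(-4880 + 81) = 1/(-4799) = -1/4799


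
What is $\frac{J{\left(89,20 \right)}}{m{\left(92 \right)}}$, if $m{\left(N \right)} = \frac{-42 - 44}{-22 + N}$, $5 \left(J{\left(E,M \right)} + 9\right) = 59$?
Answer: $- \frac{98}{43} \approx -2.2791$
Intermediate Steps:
$J{\left(E,M \right)} = \frac{14}{5}$ ($J{\left(E,M \right)} = -9 + \frac{1}{5} \cdot 59 = -9 + \frac{59}{5} = \frac{14}{5}$)
$m{\left(N \right)} = - \frac{86}{-22 + N}$
$\frac{J{\left(89,20 \right)}}{m{\left(92 \right)}} = \frac{14}{5 \left(- \frac{86}{-22 + 92}\right)} = \frac{14}{5 \left(- \frac{86}{70}\right)} = \frac{14}{5 \left(\left(-86\right) \frac{1}{70}\right)} = \frac{14}{5 \left(- \frac{43}{35}\right)} = \frac{14}{5} \left(- \frac{35}{43}\right) = - \frac{98}{43}$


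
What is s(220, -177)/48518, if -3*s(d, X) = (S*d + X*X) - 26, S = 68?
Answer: -15421/48518 ≈ -0.31784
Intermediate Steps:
s(d, X) = 26/3 - 68*d/3 - X²/3 (s(d, X) = -((68*d + X*X) - 26)/3 = -((68*d + X²) - 26)/3 = -((X² + 68*d) - 26)/3 = -(-26 + X² + 68*d)/3 = 26/3 - 68*d/3 - X²/3)
s(220, -177)/48518 = (26/3 - 68/3*220 - ⅓*(-177)²)/48518 = (26/3 - 14960/3 - ⅓*31329)*(1/48518) = (26/3 - 14960/3 - 10443)*(1/48518) = -15421*1/48518 = -15421/48518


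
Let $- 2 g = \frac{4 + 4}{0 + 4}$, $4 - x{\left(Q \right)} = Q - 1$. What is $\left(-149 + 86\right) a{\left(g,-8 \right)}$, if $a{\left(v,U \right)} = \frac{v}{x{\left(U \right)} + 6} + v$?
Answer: $\frac{1260}{19} \approx 66.316$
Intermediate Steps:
$x{\left(Q \right)} = 5 - Q$ ($x{\left(Q \right)} = 4 - \left(Q - 1\right) = 4 - \left(-1 + Q\right) = 5 - Q$)
$g = -1$ ($g = - \frac{\left(4 + 4\right) \frac{1}{0 + 4}}{2} = - \frac{8 \cdot \frac{1}{4}}{2} = \left(- \frac{1}{2}\right) 2 = -1$)
$a{\left(v,U \right)} = v + \frac{v}{11 - U}$ ($a{\left(v,U \right)} = \frac{v}{\left(5 - U\right) + 6} + v = \frac{v}{11 - U} + v = v + \frac{v}{11 - U}$)
$\left(-149 + 86\right) a{\left(g,-8 \right)} = \left(-149 + 86\right) \left(- \frac{-12 - 8}{-11 - 8}\right) = - 63 \left(\left(-1\right) \frac{1}{-19} \left(-20\right)\right) = - 63 \left(\left(-1\right) \left(- \frac{1}{19}\right) \left(-20\right)\right) = \left(-63\right) \left(- \frac{20}{19}\right) = \frac{1260}{19}$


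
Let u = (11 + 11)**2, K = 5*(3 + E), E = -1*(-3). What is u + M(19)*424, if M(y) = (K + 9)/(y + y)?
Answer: 17464/19 ≈ 919.16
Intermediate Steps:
E = 3
K = 30 (K = 5*(3 + 3) = 5*6 = 30)
M(y) = 39/(2*y) (M(y) = (30 + 9)/(y + y) = 39/((2*y)) = 39*(1/(2*y)) = 39/(2*y))
u = 484 (u = 22**2 = 484)
u + M(19)*424 = 484 + ((39/2)/19)*424 = 484 + ((39/2)*(1/19))*424 = 484 + (39/38)*424 = 484 + 8268/19 = 17464/19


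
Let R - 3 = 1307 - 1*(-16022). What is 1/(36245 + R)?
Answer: 1/53577 ≈ 1.8665e-5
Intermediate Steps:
R = 17332 (R = 3 + (1307 - 1*(-16022)) = 3 + (1307 + 16022) = 3 + 17329 = 17332)
1/(36245 + R) = 1/(36245 + 17332) = 1/53577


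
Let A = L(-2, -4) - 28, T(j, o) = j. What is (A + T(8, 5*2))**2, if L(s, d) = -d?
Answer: 256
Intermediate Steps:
A = -24 (A = -1*(-4) - 28 = 4 - 28 = -24)
(A + T(8, 5*2))**2 = (-24 + 8)**2 = (-16)**2 = 256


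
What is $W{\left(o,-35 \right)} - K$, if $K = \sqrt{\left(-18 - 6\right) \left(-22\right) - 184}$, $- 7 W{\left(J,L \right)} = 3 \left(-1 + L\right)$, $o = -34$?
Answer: $\frac{108}{7} - 2 \sqrt{86} \approx -3.1187$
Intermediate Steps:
$W{\left(J,L \right)} = \frac{3}{7} - \frac{3 L}{7}$ ($W{\left(J,L \right)} = - \frac{3 \left(-1 + L\right)}{7} = - \frac{-3 + 3 L}{7} = \frac{3}{7} - \frac{3 L}{7}$)
$K = 2 \sqrt{86}$ ($K = \sqrt{\left(-24\right) \left(-22\right) - 184} = \sqrt{528 - 184} = \sqrt{344} = 2 \sqrt{86} \approx 18.547$)
$W{\left(o,-35 \right)} - K = \left(\frac{3}{7} - -15\right) - 2 \sqrt{86} = \left(\frac{3}{7} + 15\right) - 2 \sqrt{86} = \frac{108}{7} - 2 \sqrt{86}$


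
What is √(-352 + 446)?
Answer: √94 ≈ 9.6954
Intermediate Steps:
√(-352 + 446) = √94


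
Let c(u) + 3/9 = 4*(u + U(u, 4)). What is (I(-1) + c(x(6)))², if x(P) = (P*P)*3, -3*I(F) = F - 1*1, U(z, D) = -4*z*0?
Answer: 1682209/9 ≈ 1.8691e+5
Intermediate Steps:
U(z, D) = 0
I(F) = ⅓ - F/3 (I(F) = -(F - 1*1)/3 = -(F - 1)/3 = -(-1 + F)/3 = ⅓ - F/3)
x(P) = 3*P² (x(P) = P²*3 = 3*P²)
c(u) = -⅓ + 4*u (c(u) = -⅓ + 4*(u + 0) = -⅓ + 4*u)
(I(-1) + c(x(6)))² = ((⅓ - ⅓*(-1)) + (-⅓ + 4*(3*6²)))² = ((⅓ + ⅓) + (-⅓ + 4*(3*36)))² = (⅔ + (-⅓ + 4*108))² = (⅔ + (-⅓ + 432))² = (⅔ + 1295/3)² = (1297/3)² = 1682209/9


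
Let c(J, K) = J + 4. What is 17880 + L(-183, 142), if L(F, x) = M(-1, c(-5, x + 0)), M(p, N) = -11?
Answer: 17869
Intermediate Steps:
c(J, K) = 4 + J
L(F, x) = -11
17880 + L(-183, 142) = 17880 - 11 = 17869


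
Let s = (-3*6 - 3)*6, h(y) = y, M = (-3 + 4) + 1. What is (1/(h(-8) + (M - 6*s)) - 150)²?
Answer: 12656025001/562500 ≈ 22500.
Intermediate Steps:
M = 2 (M = 1 + 1 = 2)
s = -126 (s = (-18 - 3)*6 = -21*6 = -126)
(1/(h(-8) + (M - 6*s)) - 150)² = (1/(-8 + (2 - 6*(-126))) - 150)² = (1/(-8 + (2 + 756)) - 150)² = (1/(-8 + 758) - 150)² = (1/750 - 150)² = (-112499/750)² = 12656025001/562500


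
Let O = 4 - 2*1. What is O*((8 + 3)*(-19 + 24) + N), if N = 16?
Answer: 142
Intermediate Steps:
O = 2 (O = 4 - 2 = 2)
O*((8 + 3)*(-19 + 24) + N) = 2*((8 + 3)*(-19 + 24) + 16) = 2*(11*5 + 16) = 2*(55 + 16) = 2*71 = 142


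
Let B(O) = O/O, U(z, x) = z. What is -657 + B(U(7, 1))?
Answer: -656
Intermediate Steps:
B(O) = 1
-657 + B(U(7, 1)) = -657 + 1 = -656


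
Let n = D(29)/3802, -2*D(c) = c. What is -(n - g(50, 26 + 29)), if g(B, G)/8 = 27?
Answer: 1642493/7604 ≈ 216.00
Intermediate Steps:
D(c) = -c/2
g(B, G) = 216 (g(B, G) = 8*27 = 216)
n = -29/7604 (n = -1/2*29/3802 = -29/2*1/3802 = -29/7604 ≈ -0.0038138)
-(n - g(50, 26 + 29)) = -(-29/7604 - 1*216) = -(-29/7604 - 216) = -1*(-1642493/7604) = 1642493/7604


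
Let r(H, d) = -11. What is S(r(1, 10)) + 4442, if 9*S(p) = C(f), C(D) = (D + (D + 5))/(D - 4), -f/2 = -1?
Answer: 8883/2 ≈ 4441.5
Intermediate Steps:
f = 2 (f = -2*(-1) = 2)
C(D) = (5 + 2*D)/(-4 + D) (C(D) = (D + (5 + D))/(-4 + D) = (5 + 2*D)/(-4 + D))
S(p) = -½ (S(p) = ((5 + 2*2)/(-4 + 2))/9 = ((5 + 4)/(-2))/9 = (-½*9)/9 = (⅑)*(-9/2) = -½)
S(r(1, 10)) + 4442 = -½ + 4442 = 8883/2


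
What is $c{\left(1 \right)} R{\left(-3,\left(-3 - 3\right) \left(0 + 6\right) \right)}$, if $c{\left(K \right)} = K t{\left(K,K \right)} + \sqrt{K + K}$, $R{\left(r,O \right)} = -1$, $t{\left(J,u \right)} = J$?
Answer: $-1 - \sqrt{2} \approx -2.4142$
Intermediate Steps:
$c{\left(K \right)} = K^{2} + \sqrt{2} \sqrt{K}$ ($c{\left(K \right)} = K K + \sqrt{K + K} = K^{2} + \sqrt{2 K} = K^{2} + \sqrt{2} \sqrt{K}$)
$c{\left(1 \right)} R{\left(-3,\left(-3 - 3\right) \left(0 + 6\right) \right)} = \left(1^{2} + \sqrt{2} \sqrt{1}\right) \left(-1\right) = \left(1 + \sqrt{2} \cdot 1\right) \left(-1\right) = \left(1 + \sqrt{2}\right) \left(-1\right) = -1 - \sqrt{2}$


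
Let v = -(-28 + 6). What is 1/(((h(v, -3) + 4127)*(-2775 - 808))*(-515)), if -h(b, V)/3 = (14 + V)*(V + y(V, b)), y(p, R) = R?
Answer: 1/6458357500 ≈ 1.5484e-10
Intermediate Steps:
v = 22 (v = -1*(-22) = 22)
h(b, V) = -3*(14 + V)*(V + b)
1/(((h(v, -3) + 4127)*(-2775 - 808))*(-515)) = 1/((((-42*(-3) - 42*22 - 3*(-3)**2 - 3*(-3)*22) + 4127)*(-2775 - 808))*(-515)) = -1/515/(((126 - 924 - 3*9 + 198) + 4127)*(-3583)) = -1/515/(((126 - 924 - 27 + 198) + 4127)*(-3583)) = -1/515/((-627 + 4127)*(-3583)) = -1/515/(3500*(-3583)) = -1/515/(-12540500) = -1/12540500*(-1/515) = 1/6458357500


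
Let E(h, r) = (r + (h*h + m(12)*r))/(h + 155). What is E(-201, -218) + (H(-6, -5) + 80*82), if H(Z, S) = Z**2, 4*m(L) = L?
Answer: 263887/46 ≈ 5736.7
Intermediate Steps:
m(L) = L/4
E(h, r) = (h**2 + 4*r)/(155 + h) (E(h, r) = (r + (h*h + ((1/4)*12)*r))/(h + 155) = (r + (h**2 + 3*r))/(155 + h) = (h**2 + 4*r)/(155 + h))
E(-201, -218) + (H(-6, -5) + 80*82) = ((-201)**2 + 4*(-218))/(155 - 201) + ((-6)**2 + 80*82) = (40401 - 872)/(-46) + (36 + 6560) = -1/46*39529 + 6596 = -39529/46 + 6596 = 263887/46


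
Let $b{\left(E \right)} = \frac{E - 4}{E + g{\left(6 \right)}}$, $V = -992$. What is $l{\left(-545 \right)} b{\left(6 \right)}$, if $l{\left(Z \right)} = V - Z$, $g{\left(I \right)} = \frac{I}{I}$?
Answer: $- \frac{894}{7} \approx -127.71$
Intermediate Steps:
$g{\left(I \right)} = 1$
$l{\left(Z \right)} = -992 - Z$
$b{\left(E \right)} = \frac{-4 + E}{1 + E}$ ($b{\left(E \right)} = \frac{E - 4}{E + 1} = \frac{-4 + E}{1 + E}$)
$l{\left(-545 \right)} b{\left(6 \right)} = \left(-992 - -545\right) \frac{-4 + 6}{1 + 6} = \left(-992 + 545\right) \frac{1}{7} \cdot 2 = - 447 \cdot \frac{1}{7} \cdot 2 = \left(-447\right) \frac{2}{7} = - \frac{894}{7}$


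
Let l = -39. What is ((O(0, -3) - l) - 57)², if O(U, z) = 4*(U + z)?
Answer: 900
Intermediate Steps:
O(U, z) = 4*U + 4*z
((O(0, -3) - l) - 57)² = (((4*0 + 4*(-3)) - 1*(-39)) - 57)² = (((0 - 12) + 39) - 57)² = ((-12 + 39) - 57)² = (27 - 57)² = (-30)² = 900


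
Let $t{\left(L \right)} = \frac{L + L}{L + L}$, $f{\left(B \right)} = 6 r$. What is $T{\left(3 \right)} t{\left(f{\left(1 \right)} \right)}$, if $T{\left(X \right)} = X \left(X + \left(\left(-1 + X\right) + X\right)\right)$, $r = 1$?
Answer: $24$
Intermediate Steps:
$T{\left(X \right)} = X \left(-1 + 3 X\right)$ ($T{\left(X \right)} = X \left(X + \left(-1 + 2 X\right)\right) = X \left(-1 + 3 X\right)$)
$f{\left(B \right)} = 6$ ($f{\left(B \right)} = 6 \cdot 1 = 6$)
$t{\left(L \right)} = 1$ ($t{\left(L \right)} = \frac{2 L}{2 L} = 2 L \frac{1}{2 L} = 1$)
$T{\left(3 \right)} t{\left(f{\left(1 \right)} \right)} = 3 \left(-1 + 3 \cdot 3\right) 1 = 3 \left(-1 + 9\right) 1 = 3 \cdot 8 \cdot 1 = 24 \cdot 1 = 24$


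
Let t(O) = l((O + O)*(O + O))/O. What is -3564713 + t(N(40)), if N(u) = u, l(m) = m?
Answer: -3564553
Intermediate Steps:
t(O) = 4*O (t(O) = ((O + O)*(O + O))/O = ((2*O)*(2*O))/O = (4*O**2)/O = 4*O)
-3564713 + t(N(40)) = -3564713 + 4*40 = -3564713 + 160 = -3564553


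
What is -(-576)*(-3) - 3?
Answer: -1731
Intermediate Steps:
-(-576)*(-3) - 3 = -48*36 - 3 = -1728 - 3 = -1731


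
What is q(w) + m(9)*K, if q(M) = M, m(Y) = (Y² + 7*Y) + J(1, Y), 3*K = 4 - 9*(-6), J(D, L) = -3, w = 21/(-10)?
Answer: 27239/10 ≈ 2723.9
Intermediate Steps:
w = -21/10 (w = 21*(-⅒) = -21/10 ≈ -2.1000)
K = 58/3 (K = (4 - 9*(-6))/3 = (4 + 54)/3 = (⅓)*58 = 58/3 ≈ 19.333)
m(Y) = -3 + Y² + 7*Y (m(Y) = (Y² + 7*Y) - 3 = -3 + Y² + 7*Y)
q(w) + m(9)*K = -21/10 + (-3 + 9² + 7*9)*(58/3) = -21/10 + (-3 + 81 + 63)*(58/3) = -21/10 + 141*(58/3) = -21/10 + 2726 = 27239/10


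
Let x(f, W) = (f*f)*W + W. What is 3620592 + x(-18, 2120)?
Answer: 4309592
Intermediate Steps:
x(f, W) = W + W*f**2 (x(f, W) = f**2*W + W = W*f**2 + W = W + W*f**2)
3620592 + x(-18, 2120) = 3620592 + 2120*(1 + (-18)**2) = 3620592 + 2120*(1 + 324) = 3620592 + 2120*325 = 3620592 + 689000 = 4309592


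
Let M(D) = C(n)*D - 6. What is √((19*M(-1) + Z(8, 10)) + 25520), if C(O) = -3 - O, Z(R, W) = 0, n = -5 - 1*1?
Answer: √25349 ≈ 159.21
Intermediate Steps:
n = -6 (n = -5 - 1 = -6)
M(D) = -6 + 3*D (M(D) = (-3 - 1*(-6))*D - 6 = (-3 + 6)*D - 6 = 3*D - 6 = -6 + 3*D)
√((19*M(-1) + Z(8, 10)) + 25520) = √((19*(-6 + 3*(-1)) + 0) + 25520) = √((19*(-6 - 3) + 0) + 25520) = √((19*(-9) + 0) + 25520) = √((-171 + 0) + 25520) = √(-171 + 25520) = √25349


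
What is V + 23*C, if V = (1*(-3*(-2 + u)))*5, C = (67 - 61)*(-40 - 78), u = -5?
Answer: -16179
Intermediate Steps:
C = -708 (C = 6*(-118) = -708)
V = 105 (V = (1*(-3*(-2 - 5)))*5 = (1*(-3*(-7)))*5 = (1*21)*5 = 21*5 = 105)
V + 23*C = 105 + 23*(-708) = 105 - 16284 = -16179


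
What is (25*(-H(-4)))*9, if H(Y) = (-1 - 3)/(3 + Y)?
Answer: -900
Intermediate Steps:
H(Y) = -4/(3 + Y)
(25*(-H(-4)))*9 = (25*(-(-4)/(3 - 4)))*9 = (25*(-(-4)/(-1)))*9 = (25*(-(-4)*(-1)))*9 = (25*(-1*4))*9 = (25*(-4))*9 = -100*9 = -900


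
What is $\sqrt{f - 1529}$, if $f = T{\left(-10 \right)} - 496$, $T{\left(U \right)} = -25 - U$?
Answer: $2 i \sqrt{510} \approx 45.166 i$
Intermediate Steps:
$f = -511$ ($f = \left(-25 - -10\right) - 496 = \left(-25 + 10\right) - 496 = -15 - 496 = -511$)
$\sqrt{f - 1529} = \sqrt{-511 - 1529} = \sqrt{-2040} = 2 i \sqrt{510}$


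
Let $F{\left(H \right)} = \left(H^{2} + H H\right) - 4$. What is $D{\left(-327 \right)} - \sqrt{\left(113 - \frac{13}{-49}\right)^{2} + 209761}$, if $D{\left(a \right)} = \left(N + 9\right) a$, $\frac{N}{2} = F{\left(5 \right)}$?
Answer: $-33027 - \frac{\sqrt{534438661}}{49} \approx -33499.0$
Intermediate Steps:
$F{\left(H \right)} = -4 + 2 H^{2}$ ($F{\left(H \right)} = \left(H^{2} + H^{2}\right) - 4 = 2 H^{2} - 4 = -4 + 2 H^{2}$)
$N = 92$ ($N = 2 \left(-4 + 2 \cdot 5^{2}\right) = 2 \left(-4 + 2 \cdot 25\right) = 2 \left(-4 + 50\right) = 2 \cdot 46 = 92$)
$D{\left(a \right)} = 101 a$ ($D{\left(a \right)} = \left(92 + 9\right) a = 101 a$)
$D{\left(-327 \right)} - \sqrt{\left(113 - \frac{13}{-49}\right)^{2} + 209761} = 101 \left(-327\right) - \sqrt{\left(113 - \frac{13}{-49}\right)^{2} + 209761} = -33027 - \sqrt{\left(113 - - \frac{13}{49}\right)^{2} + 209761} = -33027 - \sqrt{\left(113 + \frac{13}{49}\right)^{2} + 209761} = -33027 - \sqrt{\left(\frac{5550}{49}\right)^{2} + 209761} = -33027 - \sqrt{\frac{30802500}{2401} + 209761} = -33027 - \sqrt{\frac{534438661}{2401}} = -33027 - \frac{\sqrt{534438661}}{49}$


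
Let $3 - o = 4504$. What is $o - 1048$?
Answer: $-5549$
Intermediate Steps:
$o = -4501$ ($o = 3 - 4504 = -4501$)
$o - 1048 = -4501 - 1048 = -5549$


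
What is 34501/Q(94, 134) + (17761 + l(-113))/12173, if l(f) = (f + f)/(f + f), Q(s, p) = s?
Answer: 8971283/24346 ≈ 368.49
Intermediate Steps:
l(f) = 1 (l(f) = (2*f)/((2*f)) = (2*f)*(1/(2*f)) = 1)
34501/Q(94, 134) + (17761 + l(-113))/12173 = 34501/94 + (17761 + 1)/12173 = 34501*(1/94) + 17762*(1/12173) = 34501/94 + 17762/12173 = 8971283/24346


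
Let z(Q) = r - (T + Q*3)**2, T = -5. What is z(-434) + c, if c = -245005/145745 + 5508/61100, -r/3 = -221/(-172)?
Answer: -130823536678315269/76583167700 ≈ -1.7083e+6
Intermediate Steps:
r = -663/172 (r = -(-663)/(-172) = -(-663)*(-1)/172 = -3*221/172 = -663/172 ≈ -3.8547)
z(Q) = -663/172 - (-5 + 3*Q)**2 (z(Q) = -663/172 - (-5 + Q*3)**2 = -663/172 - (-5 + 3*Q)**2)
c = -708352102/445250975 (c = -245005*1/145745 + 5508*(1/61100) = -49001/29149 + 1377/15275 = -708352102/445250975 ≈ -1.5909)
z(-434) + c = (-4963/172 - 9*(-434)**2 + 30*(-434)) - 708352102/445250975 = (-4963/172 - 9*188356 - 13020) - 708352102/445250975 = (-4963/172 - 1695204 - 13020) - 708352102/445250975 = -293819491/172 - 708352102/445250975 = -130823536678315269/76583167700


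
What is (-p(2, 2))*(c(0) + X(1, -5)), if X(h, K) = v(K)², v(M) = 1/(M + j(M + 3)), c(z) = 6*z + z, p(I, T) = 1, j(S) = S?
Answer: -1/49 ≈ -0.020408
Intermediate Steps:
c(z) = 7*z
v(M) = 1/(3 + 2*M) (v(M) = 1/(M + (M + 3)) = 1/(M + (3 + M)) = 1/(3 + 2*M))
X(h, K) = (3 + 2*K)⁻² (X(h, K) = (1/(3 + 2*K))² = (3 + 2*K)⁻²)
(-p(2, 2))*(c(0) + X(1, -5)) = (-1*1)*(7*0 + (3 + 2*(-5))⁻²) = -(0 + (3 - 10)⁻²) = -(0 + (-7)⁻²) = -(0 + 1/49) = -1*1/49 = -1/49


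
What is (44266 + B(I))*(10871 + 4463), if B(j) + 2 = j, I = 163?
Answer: 681243618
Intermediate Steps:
B(j) = -2 + j
(44266 + B(I))*(10871 + 4463) = (44266 + (-2 + 163))*(10871 + 4463) = (44266 + 161)*15334 = 44427*15334 = 681243618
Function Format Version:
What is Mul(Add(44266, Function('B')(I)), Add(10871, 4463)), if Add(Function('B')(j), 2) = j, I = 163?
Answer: 681243618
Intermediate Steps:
Function('B')(j) = Add(-2, j)
Mul(Add(44266, Function('B')(I)), Add(10871, 4463)) = Mul(Add(44266, Add(-2, 163)), Add(10871, 4463)) = Mul(Add(44266, 161), 15334) = Mul(44427, 15334) = 681243618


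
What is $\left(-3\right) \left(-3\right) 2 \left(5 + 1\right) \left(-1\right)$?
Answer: $-108$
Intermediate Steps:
$\left(-3\right) \left(-3\right) 2 \left(5 + 1\right) \left(-1\right) = 9 \cdot 2 \cdot 6 \left(-1\right) = 18 \left(-6\right) = -108$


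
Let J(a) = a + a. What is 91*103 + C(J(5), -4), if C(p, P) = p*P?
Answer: 9333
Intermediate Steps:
J(a) = 2*a
C(p, P) = P*p
91*103 + C(J(5), -4) = 91*103 - 8*5 = 9373 - 4*10 = 9373 - 40 = 9333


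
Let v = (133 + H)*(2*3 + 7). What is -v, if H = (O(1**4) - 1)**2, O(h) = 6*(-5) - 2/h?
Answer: -15886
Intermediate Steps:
O(h) = -30 - 2/h
H = 1089 (H = ((-30 - 2/(1**4)) - 1)**2 = ((-30 - 2/1) - 1)**2 = ((-30 - 2*1) - 1)**2 = ((-30 - 2) - 1)**2 = (-32 - 1)**2 = (-33)**2 = 1089)
v = 15886 (v = (133 + 1089)*(2*3 + 7) = 1222*(6 + 7) = 1222*13 = 15886)
-v = -1*15886 = -15886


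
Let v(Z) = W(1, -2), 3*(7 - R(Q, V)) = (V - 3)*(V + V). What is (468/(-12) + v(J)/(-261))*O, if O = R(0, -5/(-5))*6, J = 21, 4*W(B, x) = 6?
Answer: -169675/87 ≈ -1950.3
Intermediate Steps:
R(Q, V) = 7 - 2*V*(-3 + V)/3 (R(Q, V) = 7 - (V - 3)*(V + V)/3 = 7 - (-3 + V)*2*V/3 = 7 - 2*V*(-3 + V)/3)
W(B, x) = 3/2 (W(B, x) = (1/4)*6 = 3/2)
v(Z) = 3/2
O = 50 (O = (7 + 2*(-5/(-5)) - 2*1**2/3)*6 = (7 + 2*(-5*(-1/5)) - 2*(-5*(-1/5))**2/3)*6 = (7 + 2*1 - 2/3*1**2)*6 = (7 + 2 - 2/3*1)*6 = (7 + 2 - 2/3)*6 = (25/3)*6 = 50)
(468/(-12) + v(J)/(-261))*O = (468/(-12) + (3/2)/(-261))*50 = (468*(-1/12) + (3/2)*(-1/261))*50 = (-39 - 1/174)*50 = -6787/174*50 = -169675/87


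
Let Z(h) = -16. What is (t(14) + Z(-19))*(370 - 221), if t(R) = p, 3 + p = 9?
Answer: -1490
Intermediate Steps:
p = 6 (p = -3 + 9 = 6)
t(R) = 6
(t(14) + Z(-19))*(370 - 221) = (6 - 16)*(370 - 221) = -10*149 = -1490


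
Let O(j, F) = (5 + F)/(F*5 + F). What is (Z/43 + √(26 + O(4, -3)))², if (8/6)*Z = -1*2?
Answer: 1723349/66564 - √233/43 ≈ 25.535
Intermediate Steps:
Z = -3/2 (Z = 3*(-1*2)/4 = (¾)*(-2) = -3/2 ≈ -1.5000)
O(j, F) = (5 + F)/(6*F) (O(j, F) = (5 + F)/(5*F + F) = (5 + F)/((6*F)) = (5 + F)*(1/(6*F)) = (5 + F)/(6*F))
(Z/43 + √(26 + O(4, -3)))² = (-3/2/43 + √(26 + (⅙)*(5 - 3)/(-3)))² = (-3/2*1/43 + √(26 + (⅙)*(-⅓)*2))² = (-3/86 + √(26 - ⅑))² = (-3/86 + √(233/9))² = (-3/86 + √233/3)²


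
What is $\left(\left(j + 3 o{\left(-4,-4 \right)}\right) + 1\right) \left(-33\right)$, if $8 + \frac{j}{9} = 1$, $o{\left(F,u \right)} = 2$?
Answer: $1848$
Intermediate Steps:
$j = -63$ ($j = -72 + 9 \cdot 1 = -72 + 9 = -63$)
$\left(\left(j + 3 o{\left(-4,-4 \right)}\right) + 1\right) \left(-33\right) = \left(\left(-63 + 3 \cdot 2\right) + 1\right) \left(-33\right) = \left(\left(-63 + 6\right) + 1\right) \left(-33\right) = \left(-57 + 1\right) \left(-33\right) = \left(-56\right) \left(-33\right) = 1848$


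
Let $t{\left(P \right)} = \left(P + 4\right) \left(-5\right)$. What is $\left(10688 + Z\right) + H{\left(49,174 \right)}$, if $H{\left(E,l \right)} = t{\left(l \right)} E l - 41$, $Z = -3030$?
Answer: $-7580523$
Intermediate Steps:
$t{\left(P \right)} = -20 - 5 P$ ($t{\left(P \right)} = \left(4 + P\right) \left(-5\right) = -20 - 5 P$)
$H{\left(E,l \right)} = -41 + E l \left(-20 - 5 l\right)$ ($H{\left(E,l \right)} = \left(-20 - 5 l\right) E l - 41 = E \left(-20 - 5 l\right) l - 41 = E l \left(-20 - 5 l\right) - 41 = -41 + E l \left(-20 - 5 l\right)$)
$\left(10688 + Z\right) + H{\left(49,174 \right)} = \left(10688 - 3030\right) - \left(41 + 245 \cdot 174 \left(4 + 174\right)\right) = 7658 - \left(41 + 245 \cdot 174 \cdot 178\right) = 7658 - 7588181 = -7580523$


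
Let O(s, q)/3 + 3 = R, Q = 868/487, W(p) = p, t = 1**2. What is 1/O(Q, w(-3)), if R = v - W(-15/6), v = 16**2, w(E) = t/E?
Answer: 2/1533 ≈ 0.0013046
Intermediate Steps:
t = 1
w(E) = 1/E
v = 256
Q = 868/487 (Q = 868*(1/487) = 868/487 ≈ 1.7823)
R = 517/2 (R = 256 - (-15)/6 = 256 - 1*(-5/2) = 256 + 5/2 = 517/2 ≈ 258.50)
O(s, q) = 1533/2 (O(s, q) = -9 + 3*(517/2) = -9 + 1551/2 = 1533/2)
1/O(Q, w(-3)) = 1/(1533/2) = 2/1533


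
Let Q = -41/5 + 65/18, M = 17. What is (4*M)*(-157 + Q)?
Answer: -494462/45 ≈ -10988.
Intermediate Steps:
Q = -413/90 (Q = -41*⅕ + 65*(1/18) = -41/5 + 65/18 = -413/90 ≈ -4.5889)
(4*M)*(-157 + Q) = (4*17)*(-157 - 413/90) = 68*(-14543/90) = -494462/45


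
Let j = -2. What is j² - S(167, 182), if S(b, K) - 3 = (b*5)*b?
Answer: -139444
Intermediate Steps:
S(b, K) = 3 + 5*b² (S(b, K) = 3 + (b*5)*b = 3 + (5*b)*b = 3 + 5*b²)
j² - S(167, 182) = (-2)² - (3 + 5*167²) = 4 - (3 + 5*27889) = 4 - (3 + 139445) = 4 - 1*139448 = 4 - 139448 = -139444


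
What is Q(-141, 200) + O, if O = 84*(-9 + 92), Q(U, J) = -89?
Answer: 6883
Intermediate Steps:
O = 6972 (O = 84*83 = 6972)
Q(-141, 200) + O = -89 + 6972 = 6883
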